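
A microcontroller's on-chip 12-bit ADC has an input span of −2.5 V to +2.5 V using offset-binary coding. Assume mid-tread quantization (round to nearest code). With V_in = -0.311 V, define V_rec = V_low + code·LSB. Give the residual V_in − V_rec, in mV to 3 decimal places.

Step size: 5 V ÷ 2^12 = 1.221 mV.
(-0.311 − (−2.5))/0.0012207 = 1793.2288; round gives code 1793.
V_rec = (−2.5) + 1793·0.0012207 = -0.3112793 V.
Error = -0.311 − (−0.3112793) = 0.000279297 V = 0.279 mV.

0.279 mV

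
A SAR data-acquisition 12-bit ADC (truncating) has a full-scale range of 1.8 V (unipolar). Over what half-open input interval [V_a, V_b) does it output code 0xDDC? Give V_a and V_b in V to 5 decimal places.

LSB = 1.8/2^12 = 439.45 µV.
Code 0xDDC = 3548 decimal.
V_a = V_low + 3548·LSB = 1.55918 V; V_b = V_low + 3549·LSB = 1.55962 V.

[1.55918 V, 1.55962 V)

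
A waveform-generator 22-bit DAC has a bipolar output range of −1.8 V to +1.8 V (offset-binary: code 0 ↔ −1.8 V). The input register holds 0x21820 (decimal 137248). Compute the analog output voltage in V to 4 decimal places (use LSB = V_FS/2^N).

LSB = 3.6 V / 2^22 = 0.86 µV.
Code 0x21820 = 137248 decimal.
V_out = (−1.8) + 137248 × 8.58307e-07 V = -1.6822 V.

-1.6822 V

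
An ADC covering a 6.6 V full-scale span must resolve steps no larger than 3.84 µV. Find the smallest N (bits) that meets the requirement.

21 bits

Number of steps required ≥ 6.6 V / 3.84 µV = 1718750.00.
Need 2^N ≥ 1718750.00; 2^20 = 1048576, 2^21 = 2097152.
Minimum N = 21.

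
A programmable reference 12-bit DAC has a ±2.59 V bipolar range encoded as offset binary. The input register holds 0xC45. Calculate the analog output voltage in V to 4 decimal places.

1.3823 V

LSB = 5.18 V / 2^12 = 1.265 mV.
Code 0xC45 = 3141 decimal.
V_out = (−2.59) + 3141 × 0.00126465 V = 1.38226 V.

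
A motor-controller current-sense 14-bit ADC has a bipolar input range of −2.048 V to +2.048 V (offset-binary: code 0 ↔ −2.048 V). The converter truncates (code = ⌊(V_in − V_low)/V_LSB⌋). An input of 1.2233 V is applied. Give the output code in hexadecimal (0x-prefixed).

LSB = 4.096 V / 16384 = 250.00 µV.
Input sits at 13085.200 steps above V_low.
Floor → code 13085.
In hexadecimal (0x-prefixed): 0x331D.

code 0x331D (decimal 13085)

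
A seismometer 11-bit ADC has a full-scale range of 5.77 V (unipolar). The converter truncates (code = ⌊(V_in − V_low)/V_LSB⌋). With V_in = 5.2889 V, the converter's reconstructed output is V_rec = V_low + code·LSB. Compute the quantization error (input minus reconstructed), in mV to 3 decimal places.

One LSB is 5.77 V / 2048 = 2.817 mV.
Scaled input = 1877.2387 LSBs, so code = 1877.
Reconstructed: 5.2882275 V.
Error = 5.2889 − 5.2882275 = 0.000672461 V = 0.672 mV.

0.672 mV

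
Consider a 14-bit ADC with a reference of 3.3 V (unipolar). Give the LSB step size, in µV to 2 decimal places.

201.42 µV

Full-scale span = 3.3 V.
LSB = 3.3 / 2^14 = 3.3 / 16384 = 0.000201416 V = 201.42 µV.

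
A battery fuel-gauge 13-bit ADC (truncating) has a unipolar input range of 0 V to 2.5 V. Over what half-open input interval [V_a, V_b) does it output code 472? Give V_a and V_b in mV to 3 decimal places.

LSB = 2.5/2^13 = 305.18 µV.
V_a = V_low + 472·LSB = 0.144043 V; V_b = V_low + 473·LSB = 0.144348 V.

[144.043 mV, 144.348 mV)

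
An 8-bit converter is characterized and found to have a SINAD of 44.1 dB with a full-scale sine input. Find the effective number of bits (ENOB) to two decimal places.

ENOB = (SINAD − 1.76) / 6.02 = (44.1 − 1.76)/6.02 = 7.033.

7.03 bits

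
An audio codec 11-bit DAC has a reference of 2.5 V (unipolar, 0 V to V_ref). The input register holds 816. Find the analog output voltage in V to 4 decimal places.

0.9961 V

LSB = 2.5 V / 2^11 = 1.221 mV.
V_out = 0 + 816 × 0.0012207 V = 0.996094 V.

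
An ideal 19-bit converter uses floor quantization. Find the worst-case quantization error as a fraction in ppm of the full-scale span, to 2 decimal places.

1.91 ppm

Truncating → worst-case error = 1 LSB = V_FS/2^19, so 1e+06/524288 = 1.90735 ppm of full scale.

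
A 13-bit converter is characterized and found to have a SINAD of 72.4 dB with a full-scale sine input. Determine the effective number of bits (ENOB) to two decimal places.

ENOB = (SINAD − 1.76) / 6.02 = (72.4 − 1.76)/6.02 = 11.734.

11.73 bits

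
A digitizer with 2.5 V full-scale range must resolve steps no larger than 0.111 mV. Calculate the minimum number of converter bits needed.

Number of steps required ≥ 2.5 V / 0.111 mV = 22522.52.
Need 2^N ≥ 22522.52; 2^14 = 16384, 2^15 = 32768.
Minimum N = 15.

15 bits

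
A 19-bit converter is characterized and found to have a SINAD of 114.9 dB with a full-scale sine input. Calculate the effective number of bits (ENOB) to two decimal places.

ENOB = (SINAD − 1.76) / 6.02 = (114.9 − 1.76)/6.02 = 18.794.

18.79 bits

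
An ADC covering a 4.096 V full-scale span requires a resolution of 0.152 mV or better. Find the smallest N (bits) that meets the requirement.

Number of steps required ≥ 4.096 V / 0.152 mV = 26947.37.
Need 2^N ≥ 26947.37; 2^14 = 16384, 2^15 = 32768.
Minimum N = 15.

15 bits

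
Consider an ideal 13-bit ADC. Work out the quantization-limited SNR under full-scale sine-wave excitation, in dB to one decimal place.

SNR ≈ 6.02·N + 1.76 dB = 6.02·13 + 1.76 = 80.02 dB.

80.0 dB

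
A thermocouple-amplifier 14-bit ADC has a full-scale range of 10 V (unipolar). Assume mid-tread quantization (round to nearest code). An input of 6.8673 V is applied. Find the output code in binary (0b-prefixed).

With 16384 levels over 10 V, one step is 0.610 mV.
(6.8673 − 0) / 0.000610352 = 11251.384 LSBs.
Round → code 11251.
In binary (0b-prefixed): 0b10101111110011.

code 0b10101111110011 (decimal 11251)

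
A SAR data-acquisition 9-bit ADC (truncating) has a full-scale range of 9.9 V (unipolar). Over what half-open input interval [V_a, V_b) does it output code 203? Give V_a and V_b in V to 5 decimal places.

LSB = 9.9/2^9 = 19.336 mV.
V_a = V_low + 203·LSB = 3.9252 V; V_b = V_low + 204·LSB = 3.94453 V.

[3.92520 V, 3.94453 V)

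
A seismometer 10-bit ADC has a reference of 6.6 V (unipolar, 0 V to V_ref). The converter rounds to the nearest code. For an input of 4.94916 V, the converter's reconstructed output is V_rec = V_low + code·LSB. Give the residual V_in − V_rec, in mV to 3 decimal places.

-0.840 mV

One LSB is 6.6 V / 1024 = 6.445 mV.
Scaled input = 767.8697 LSBs, so code = 768.
Code 768 maps back to 0 + 768×0.00644531 V = 4.95 V.
V_in − V_rec = -0.00084 V = -0.840 mV.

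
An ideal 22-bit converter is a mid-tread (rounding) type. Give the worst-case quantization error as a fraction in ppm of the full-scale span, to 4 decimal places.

Rounding → worst-case error = ½ LSB = V_FS/2^23, so 1e+06/8388608 = 0.119209 ppm of full scale.

0.1192 ppm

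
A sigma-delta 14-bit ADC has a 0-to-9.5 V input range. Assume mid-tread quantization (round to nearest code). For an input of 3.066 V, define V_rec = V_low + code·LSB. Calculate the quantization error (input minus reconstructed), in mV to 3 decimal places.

-0.162 mV

LSB = 9.5/2^14 = 0.580 mV.
(3.066 − 0)/0.000579834 = 5287.7204; round gives code 5288.
V_rec = 0 + 5288·0.000579834 = 3.0661621 V.
Difference: -0.000162109 V → -0.162 mV.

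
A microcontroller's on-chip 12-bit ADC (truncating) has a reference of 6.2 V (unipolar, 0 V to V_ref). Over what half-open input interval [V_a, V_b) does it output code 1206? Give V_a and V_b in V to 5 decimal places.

[1.82549 V, 1.82700 V)

LSB = 6.2/2^12 = 1.514 mV.
V_a = V_low + 1206·LSB = 1.82549 V; V_b = V_low + 1207·LSB = 1.827 V.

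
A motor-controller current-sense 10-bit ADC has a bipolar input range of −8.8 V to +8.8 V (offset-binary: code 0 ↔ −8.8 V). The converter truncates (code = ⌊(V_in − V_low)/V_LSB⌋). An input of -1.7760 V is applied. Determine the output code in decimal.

code 408

LSB = 17.6 V / 1024 = 17.188 mV.
(V_in − V_low)/LSB = (-1.7760 − (−8.8)) / 0.0171875 = 408.669.
So the output code is 408.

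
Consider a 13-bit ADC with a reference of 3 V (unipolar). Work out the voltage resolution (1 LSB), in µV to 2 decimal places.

366.21 µV

Full-scale span = 3 V.
LSB = 3 / 2^13 = 3 / 8192 = 0.000366211 V = 366.21 µV.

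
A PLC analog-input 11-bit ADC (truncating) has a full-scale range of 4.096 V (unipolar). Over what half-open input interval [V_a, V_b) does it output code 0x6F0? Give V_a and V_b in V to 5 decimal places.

[3.55200 V, 3.55400 V)

LSB = 4.096/2^11 = 2.000 mV.
Code 0x6F0 = 1776 decimal.
V_a = V_low + 1776·LSB = 3.552 V; V_b = V_low + 1777·LSB = 3.554 V.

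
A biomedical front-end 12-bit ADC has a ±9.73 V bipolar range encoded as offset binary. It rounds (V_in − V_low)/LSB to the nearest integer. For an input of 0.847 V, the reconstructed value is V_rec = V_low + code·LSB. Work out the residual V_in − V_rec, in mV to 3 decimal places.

One LSB is 19.46 V / 4096 = 4.751 mV.
Scaled input = 2226.2791 LSBs, so code = 2226.
Reconstructed: 0.84567383 V.
V_in − V_rec = 0.00132617 V = 1.326 mV.

1.326 mV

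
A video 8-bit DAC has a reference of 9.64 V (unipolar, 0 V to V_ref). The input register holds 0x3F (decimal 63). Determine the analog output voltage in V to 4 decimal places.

LSB = 9.64 V / 2^8 = 37.656 mV.
Code 0x3F = 63 decimal.
V_out = 0 + 63 × 0.0376563 V = 2.37234 V.

2.3723 V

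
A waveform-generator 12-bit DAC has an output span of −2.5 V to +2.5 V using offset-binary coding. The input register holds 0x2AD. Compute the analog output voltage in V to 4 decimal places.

LSB = 5 V / 2^12 = 1.221 mV.
Code 0x2AD = 685 decimal.
V_out = (−2.5) + 685 × 0.0012207 V = -1.66382 V.

-1.6638 V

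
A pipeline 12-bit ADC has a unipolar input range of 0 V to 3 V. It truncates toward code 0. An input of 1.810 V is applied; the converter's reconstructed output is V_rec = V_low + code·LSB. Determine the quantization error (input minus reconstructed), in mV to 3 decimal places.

0.186 mV

One LSB is 3 V / 4096 = 0.732 mV.
Scaled input = 2471.2533 LSBs, so code = 2471.
Code 2471 maps back to 0 + 2471×0.000732422 V = 1.8098145 V.
V_in − V_rec = 0.000185547 V = 0.186 mV.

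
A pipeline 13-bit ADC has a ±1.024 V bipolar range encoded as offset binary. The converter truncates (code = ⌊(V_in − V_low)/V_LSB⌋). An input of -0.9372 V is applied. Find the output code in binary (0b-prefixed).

Full-scale span = 2.048 V; LSB = 2.048/2^13 = 250.00 µV.
(-0.9372 − (−1.024)) / 0.00025 = 347.200 LSBs.
Floor → code 347.
In binary (0b-prefixed): 0b101011011.

code 0b101011011 (decimal 347)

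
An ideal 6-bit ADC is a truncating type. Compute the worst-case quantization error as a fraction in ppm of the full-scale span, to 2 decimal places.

15625.00 ppm

Truncating → worst-case error = 1 LSB = V_FS/2^6, so 1e+06/64 = 15625 ppm of full scale.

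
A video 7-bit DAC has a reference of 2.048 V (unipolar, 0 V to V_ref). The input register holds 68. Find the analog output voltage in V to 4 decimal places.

1.0880 V

LSB = 2.048 V / 2^7 = 16.000 mV.
V_out = 0 + 68 × 0.016 V = 1.088 V.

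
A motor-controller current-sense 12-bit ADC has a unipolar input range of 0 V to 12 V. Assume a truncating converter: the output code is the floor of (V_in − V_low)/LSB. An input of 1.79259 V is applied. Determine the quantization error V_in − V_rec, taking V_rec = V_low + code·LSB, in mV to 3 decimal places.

2.551 mV

Step size: 12 V ÷ 2^12 = 2.930 mV.
(V_in − V_low)/LSB = (1.79259 − 0)/0.00292969 = 611.8707 → code 611 (floor).
V_rec = 0 + 611·0.00292969 = 1.7900391 V.
Difference: 0.00255094 V → 2.551 mV.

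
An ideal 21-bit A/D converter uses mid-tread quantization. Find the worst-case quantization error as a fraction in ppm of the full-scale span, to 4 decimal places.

0.2384 ppm

Rounding → worst-case error = ½ LSB = V_FS/2^22, so 1e+06/4194304 = 0.238419 ppm of full scale.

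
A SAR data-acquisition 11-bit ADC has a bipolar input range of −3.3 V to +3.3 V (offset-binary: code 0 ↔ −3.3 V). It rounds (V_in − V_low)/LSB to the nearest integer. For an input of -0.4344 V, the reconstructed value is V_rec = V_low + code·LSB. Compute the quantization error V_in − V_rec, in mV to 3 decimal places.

One LSB is 6.6 V / 2048 = 3.223 mV.
Scaled input = 889.2044 LSBs, so code = 889.
Reconstructed: -0.43505859 V.
V_in − V_rec = 0.000658594 V = 0.659 mV.

0.659 mV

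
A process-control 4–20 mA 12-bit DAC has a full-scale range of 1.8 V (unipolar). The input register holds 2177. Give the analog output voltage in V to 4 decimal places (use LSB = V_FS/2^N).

0.9567 V

LSB = 1.8 V / 2^12 = 439.45 µV.
V_out = 0 + 2177 × 0.000439453 V = 0.956689 V.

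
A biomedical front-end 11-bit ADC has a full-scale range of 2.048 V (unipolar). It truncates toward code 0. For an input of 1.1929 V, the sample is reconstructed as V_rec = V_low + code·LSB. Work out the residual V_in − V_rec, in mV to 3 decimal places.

0.900 mV

One LSB is 2.048 V / 2048 = 1.000 mV.
(1.1929 − 0)/0.001 = 1192.9000; ⌊·⌋ gives code 1192.
V_rec = 0 + 1192·0.001 = 1.192 V.
Difference: 0.0009 V → 0.900 mV.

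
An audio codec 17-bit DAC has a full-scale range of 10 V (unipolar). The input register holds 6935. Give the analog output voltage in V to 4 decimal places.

LSB = 10 V / 2^17 = 76.29 µV.
V_out = 0 + 6935 × 7.62939e-05 V = 0.529099 V.

0.5291 V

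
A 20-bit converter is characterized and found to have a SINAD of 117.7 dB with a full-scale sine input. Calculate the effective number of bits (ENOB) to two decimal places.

ENOB = (SINAD − 1.76) / 6.02 = (117.7 − 1.76)/6.02 = 19.259.

19.26 bits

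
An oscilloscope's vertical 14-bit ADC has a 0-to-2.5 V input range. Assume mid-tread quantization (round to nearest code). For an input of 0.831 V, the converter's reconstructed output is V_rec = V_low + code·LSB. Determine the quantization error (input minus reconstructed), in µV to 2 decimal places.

Step size: 2.5 V ÷ 2^14 = 152.59 µV.
Scaled input = 5446.0416 LSBs, so code = 5446.
Reconstructed: 0.83099365 V.
Difference: 6.34766e-06 V → 6.35 µV.

6.35 µV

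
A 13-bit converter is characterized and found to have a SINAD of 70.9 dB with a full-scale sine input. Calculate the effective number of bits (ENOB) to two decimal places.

11.49 bits

ENOB = (SINAD − 1.76) / 6.02 = (70.9 − 1.76)/6.02 = 11.485.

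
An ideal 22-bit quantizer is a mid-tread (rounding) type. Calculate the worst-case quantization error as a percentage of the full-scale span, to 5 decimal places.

0.00001 %

Rounding → worst-case error = ½ LSB = V_FS/2^23, so 100/8388608 = 1.19209e-05 % of full scale.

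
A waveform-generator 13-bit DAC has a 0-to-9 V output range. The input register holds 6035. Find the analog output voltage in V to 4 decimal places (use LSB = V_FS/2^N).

LSB = 9 V / 2^13 = 1.099 mV.
V_out = 0 + 6035 × 0.00109863 V = 6.63025 V.

6.6302 V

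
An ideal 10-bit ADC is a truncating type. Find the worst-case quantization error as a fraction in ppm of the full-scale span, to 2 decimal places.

976.56 ppm

Truncating → worst-case error = 1 LSB = V_FS/2^10, so 1e+06/1024 = 976.562 ppm of full scale.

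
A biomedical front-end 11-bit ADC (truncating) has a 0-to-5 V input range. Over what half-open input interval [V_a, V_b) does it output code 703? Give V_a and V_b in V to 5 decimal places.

[1.71631 V, 1.71875 V)

LSB = 5/2^11 = 2.441 mV.
V_a = V_low + 703·LSB = 1.71631 V; V_b = V_low + 704·LSB = 1.71875 V.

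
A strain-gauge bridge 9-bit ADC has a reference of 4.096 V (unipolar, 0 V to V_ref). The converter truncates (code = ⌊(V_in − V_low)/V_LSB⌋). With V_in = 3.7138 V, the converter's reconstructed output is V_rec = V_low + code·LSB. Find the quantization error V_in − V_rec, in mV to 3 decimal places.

Step size: 4.096 V ÷ 2^9 = 8.000 mV.
(3.7138 − 0)/0.008 = 464.2250; ⌊·⌋ gives code 464.
V_rec = 0 + 464·0.008 = 3.712 V.
Error = 3.7138 − 3.712 = 0.0018 V = 1.800 mV.

1.800 mV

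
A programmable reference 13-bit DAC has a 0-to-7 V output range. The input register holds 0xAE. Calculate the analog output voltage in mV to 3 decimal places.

LSB = 7 V / 2^13 = 0.854 mV.
Code 0xAE = 174 decimal.
V_out = 0 + 174 × 0.000854492 V = 0.148682 V.
= 148.682 mV.

148.682 mV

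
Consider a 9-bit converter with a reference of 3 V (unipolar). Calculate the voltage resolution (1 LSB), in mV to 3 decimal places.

Full-scale span = 3 V.
LSB = 3 / 2^9 = 3 / 512 = 0.00585938 V = 5.859 mV.

5.859 mV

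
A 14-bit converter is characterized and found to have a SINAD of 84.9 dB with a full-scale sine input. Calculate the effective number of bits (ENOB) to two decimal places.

13.81 bits

ENOB = (SINAD − 1.76) / 6.02 = (84.9 − 1.76)/6.02 = 13.811.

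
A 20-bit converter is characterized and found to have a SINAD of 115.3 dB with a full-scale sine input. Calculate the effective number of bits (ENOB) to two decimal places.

18.86 bits

ENOB = (SINAD − 1.76) / 6.02 = (115.3 − 1.76)/6.02 = 18.860.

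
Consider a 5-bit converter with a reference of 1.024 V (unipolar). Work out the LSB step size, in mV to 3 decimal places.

Full-scale span = 1.024 V.
LSB = 1.024 / 2^5 = 1.024 / 32 = 0.032 V = 32.000 mV.

32.000 mV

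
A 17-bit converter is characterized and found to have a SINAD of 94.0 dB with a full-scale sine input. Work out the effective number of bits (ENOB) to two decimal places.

ENOB = (SINAD − 1.76) / 6.02 = (94.0 − 1.76)/6.02 = 15.322.

15.32 bits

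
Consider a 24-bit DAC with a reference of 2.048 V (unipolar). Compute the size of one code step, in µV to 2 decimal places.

0.12 µV

Full-scale span = 2.048 V.
LSB = 2.048 / 2^24 = 2.048 / 16777216 = 1.2207e-07 V = 0.12 µV.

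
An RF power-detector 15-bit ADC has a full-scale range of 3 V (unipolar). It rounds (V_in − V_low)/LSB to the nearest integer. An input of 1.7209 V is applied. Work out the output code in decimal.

code 18797

With 32768 levels over 3 V, one step is 91.55 µV.
(V_in − V_low)/LSB = (1.7209 − 0) / 9.15527e-05 = 18796.817.
Round → code 18797.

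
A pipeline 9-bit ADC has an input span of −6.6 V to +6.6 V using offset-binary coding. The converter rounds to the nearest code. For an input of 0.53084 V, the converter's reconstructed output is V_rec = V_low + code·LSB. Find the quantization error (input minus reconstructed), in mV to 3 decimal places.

Step size: 13.2 V ÷ 2^9 = 25.781 mV.
(0.53084 − (−6.6))/0.0257812 = 276.5902; round gives code 277.
Reconstructed: 0.54140625 V.
V_in − V_rec = -0.0105662 V = -10.566 mV.

-10.566 mV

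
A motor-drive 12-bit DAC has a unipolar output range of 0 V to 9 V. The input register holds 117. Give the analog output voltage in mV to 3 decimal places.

257.080 mV

LSB = 9 V / 2^12 = 2.197 mV.
V_out = 0 + 117 × 0.00219727 V = 0.25708 V.
= 257.080 mV.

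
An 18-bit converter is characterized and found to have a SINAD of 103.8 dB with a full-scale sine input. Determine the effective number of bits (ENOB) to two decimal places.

16.95 bits

ENOB = (SINAD − 1.76) / 6.02 = (103.8 − 1.76)/6.02 = 16.950.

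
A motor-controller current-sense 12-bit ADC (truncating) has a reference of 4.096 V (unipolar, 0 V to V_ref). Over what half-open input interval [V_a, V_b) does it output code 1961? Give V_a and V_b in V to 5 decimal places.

[1.96100 V, 1.96200 V)

LSB = 4.096/2^12 = 1.000 mV.
V_a = V_low + 1961·LSB = 1.961 V; V_b = V_low + 1962·LSB = 1.962 V.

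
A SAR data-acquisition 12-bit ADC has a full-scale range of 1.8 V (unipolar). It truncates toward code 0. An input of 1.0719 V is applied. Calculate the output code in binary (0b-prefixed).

Full-scale span = 1.8 V; LSB = 1.8/2^12 = 439.45 µV.
Input sits at 2439.168 steps above V_low.
So the output code is 2439.
In binary (0b-prefixed): 0b100110000111.

code 0b100110000111 (decimal 2439)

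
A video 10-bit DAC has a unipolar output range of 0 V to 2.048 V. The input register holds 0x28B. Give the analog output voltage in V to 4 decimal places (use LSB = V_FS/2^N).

LSB = 2.048 V / 2^10 = 2.000 mV.
Code 0x28B = 651 decimal.
V_out = 0 + 651 × 0.002 V = 1.302 V.

1.3020 V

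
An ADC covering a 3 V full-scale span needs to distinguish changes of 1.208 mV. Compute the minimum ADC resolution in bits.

12 bits

Number of steps required ≥ 3 V / 1.208 mV = 2483.44.
Need 2^N ≥ 2483.44; 2^11 = 2048, 2^12 = 4096.
Minimum N = 12.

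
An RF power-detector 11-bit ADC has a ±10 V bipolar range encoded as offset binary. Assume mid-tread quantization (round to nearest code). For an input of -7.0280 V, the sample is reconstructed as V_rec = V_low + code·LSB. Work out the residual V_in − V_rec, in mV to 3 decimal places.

3.250 mV

Step size: 20 V ÷ 2^11 = 9.766 mV.
(-7.0280 − (−10))/0.00976562 = 304.3328; round gives code 304.
V_rec = (−10) + 304·0.00976562 = -7.03125 V.
Difference: 0.00325 V → 3.250 mV.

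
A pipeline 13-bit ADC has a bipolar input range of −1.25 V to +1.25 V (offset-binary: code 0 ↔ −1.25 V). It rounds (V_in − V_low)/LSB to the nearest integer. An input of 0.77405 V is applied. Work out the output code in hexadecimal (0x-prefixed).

LSB = 2.5 V / 8192 = 305.18 µV.
(0.77405 − (−1.25)) / 0.000305176 = 6632.407 LSBs.
Round → code 6632.
In hexadecimal (0x-prefixed): 0x19E8.

code 0x19E8 (decimal 6632)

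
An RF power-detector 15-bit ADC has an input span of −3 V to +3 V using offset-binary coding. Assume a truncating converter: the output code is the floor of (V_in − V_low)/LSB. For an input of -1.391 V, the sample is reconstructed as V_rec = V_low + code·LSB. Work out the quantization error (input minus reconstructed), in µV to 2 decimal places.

52.25 µV

Step size: 6 V ÷ 2^15 = 183.11 µV.
(-1.391 − (−3))/0.000183105 = 8787.2853; ⌊·⌋ gives code 8787.
Code 8787 maps back to (−3) + 8787×0.000183105 V = -1.3910522 V.
Error = -1.391 − (−1.3910522) = 5.22461e-05 V = 52.25 µV.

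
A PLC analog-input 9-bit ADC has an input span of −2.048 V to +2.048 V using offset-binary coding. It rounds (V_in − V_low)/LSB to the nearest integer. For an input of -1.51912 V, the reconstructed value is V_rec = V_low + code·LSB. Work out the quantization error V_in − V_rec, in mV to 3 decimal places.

One LSB is 4.096 V / 512 = 8.000 mV.
Scaled input = 66.1100 LSBs, so code = 66.
V_rec = (−2.048) + 66·0.008 = -1.52 V.
Error = -1.51912 − (−1.52) = 0.00088 V = 0.880 mV.

0.880 mV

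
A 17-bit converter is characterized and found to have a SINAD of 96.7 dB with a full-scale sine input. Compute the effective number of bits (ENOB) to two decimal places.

ENOB = (SINAD − 1.76) / 6.02 = (96.7 − 1.76)/6.02 = 15.771.

15.77 bits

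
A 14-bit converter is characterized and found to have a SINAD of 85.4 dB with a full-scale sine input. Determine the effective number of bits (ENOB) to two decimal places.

13.89 bits

ENOB = (SINAD − 1.76) / 6.02 = (85.4 − 1.76)/6.02 = 13.894.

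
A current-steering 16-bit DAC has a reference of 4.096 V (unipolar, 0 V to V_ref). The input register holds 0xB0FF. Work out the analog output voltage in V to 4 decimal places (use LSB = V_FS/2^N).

2.8319 V

LSB = 4.096 V / 2^16 = 62.50 µV.
Code 0xB0FF = 45311 decimal.
V_out = 0 + 45311 × 6.25e-05 V = 2.83194 V.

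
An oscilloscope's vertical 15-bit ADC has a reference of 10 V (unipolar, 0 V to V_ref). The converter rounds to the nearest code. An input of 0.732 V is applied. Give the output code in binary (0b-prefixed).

code 0b100101011111 (decimal 2399)

Full-scale span = 10 V; LSB = 10/2^15 = 305.18 µV.
Input sits at 2398.618 steps above V_low.
So the output code is 2399.
In binary (0b-prefixed): 0b100101011111.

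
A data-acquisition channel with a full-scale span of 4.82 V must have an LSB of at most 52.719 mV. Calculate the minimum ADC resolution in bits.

7 bits

Number of steps required ≥ 4.82 V / 52.719 mV = 91.43.
Need 2^N ≥ 91.43; 2^6 = 64, 2^7 = 128.
Minimum N = 7.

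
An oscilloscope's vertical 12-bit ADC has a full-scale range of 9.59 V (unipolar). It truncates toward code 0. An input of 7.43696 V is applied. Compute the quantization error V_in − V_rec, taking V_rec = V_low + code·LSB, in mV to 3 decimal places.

0.964 mV

One LSB is 9.59 V / 4096 = 2.341 mV.
Scaled input = 3176.4117 LSBs, so code = 3176.
V_rec = 0 + 3176·0.00234131 = 7.4359961 V.
Error = 7.43696 − 7.4359961 = 0.000963906 V = 0.964 mV.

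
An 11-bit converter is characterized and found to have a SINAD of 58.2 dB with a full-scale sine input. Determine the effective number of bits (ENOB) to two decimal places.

ENOB = (SINAD − 1.76) / 6.02 = (58.2 − 1.76)/6.02 = 9.375.

9.38 bits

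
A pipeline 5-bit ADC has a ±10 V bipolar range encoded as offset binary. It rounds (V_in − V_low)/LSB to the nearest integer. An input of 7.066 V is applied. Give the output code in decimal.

Full-scale span = 20 V; LSB = 20/2^5 = 0.6250 V.
Input sits at 27.306 steps above V_low.
round(27.306) = 27.

code 27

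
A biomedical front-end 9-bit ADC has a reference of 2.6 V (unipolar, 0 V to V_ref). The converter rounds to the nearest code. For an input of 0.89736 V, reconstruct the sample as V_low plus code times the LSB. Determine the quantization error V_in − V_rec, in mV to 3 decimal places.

-1.468 mV

Step size: 2.6 V ÷ 2^9 = 5.078 mV.
Scaled input = 176.7109 LSBs, so code = 177.
Code 177 maps back to 0 + 177×0.00507813 V = 0.89882812 V.
Difference: -0.00146813 V → -1.468 mV.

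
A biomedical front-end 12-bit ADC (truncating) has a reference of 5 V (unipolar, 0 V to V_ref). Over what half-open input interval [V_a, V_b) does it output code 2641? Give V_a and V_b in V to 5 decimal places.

[3.22388 V, 3.22510 V)

LSB = 5/2^12 = 1.221 mV.
V_a = V_low + 2641·LSB = 3.22388 V; V_b = V_low + 2642·LSB = 3.2251 V.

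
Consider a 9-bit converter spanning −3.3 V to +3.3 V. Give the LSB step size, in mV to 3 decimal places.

12.891 mV

Full-scale span = 6.6 V.
LSB = 6.6 / 2^9 = 6.6 / 512 = 0.0128906 V = 12.891 mV.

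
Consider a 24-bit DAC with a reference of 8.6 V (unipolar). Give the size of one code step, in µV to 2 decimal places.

Full-scale span = 8.6 V.
LSB = 8.6 / 2^24 = 8.6 / 16777216 = 5.126e-07 V = 0.51 µV.

0.51 µV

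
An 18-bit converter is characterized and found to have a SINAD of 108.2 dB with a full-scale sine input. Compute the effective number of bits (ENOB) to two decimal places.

ENOB = (SINAD − 1.76) / 6.02 = (108.2 − 1.76)/6.02 = 17.681.

17.68 bits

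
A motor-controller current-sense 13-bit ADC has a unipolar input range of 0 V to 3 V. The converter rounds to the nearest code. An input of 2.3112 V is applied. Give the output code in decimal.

code 6311

With 8192 levels over 3 V, one step is 366.21 µV.
(2.3112 − 0) / 0.000366211 = 6311.117 LSBs.
Round → code 6311.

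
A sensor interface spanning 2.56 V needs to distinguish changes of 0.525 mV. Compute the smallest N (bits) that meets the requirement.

Number of steps required ≥ 2.56 V / 0.525 mV = 4876.19.
Need 2^N ≥ 4876.19; 2^12 = 4096, 2^13 = 8192.
Minimum N = 13.

13 bits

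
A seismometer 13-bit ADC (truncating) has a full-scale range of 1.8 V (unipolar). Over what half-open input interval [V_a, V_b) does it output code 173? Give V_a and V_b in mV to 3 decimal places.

[38.013 mV, 38.232 mV)

LSB = 1.8/2^13 = 219.73 µV.
V_a = V_low + 173·LSB = 0.0380127 V; V_b = V_low + 174·LSB = 0.0382324 V.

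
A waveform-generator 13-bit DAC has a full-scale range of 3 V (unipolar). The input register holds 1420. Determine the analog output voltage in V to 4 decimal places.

LSB = 3 V / 2^13 = 366.21 µV.
V_out = 0 + 1420 × 0.000366211 V = 0.52002 V.

0.5200 V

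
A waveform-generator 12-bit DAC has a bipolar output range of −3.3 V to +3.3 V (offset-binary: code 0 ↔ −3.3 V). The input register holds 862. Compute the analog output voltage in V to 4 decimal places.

-1.9110 V

LSB = 6.6 V / 2^12 = 1.611 mV.
V_out = (−3.3) + 862 × 0.00161133 V = -1.91104 V.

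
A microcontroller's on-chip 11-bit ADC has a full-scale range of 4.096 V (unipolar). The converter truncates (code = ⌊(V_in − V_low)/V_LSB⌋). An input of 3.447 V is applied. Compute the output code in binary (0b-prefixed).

LSB = 4.096 V / 2048 = 2.000 mV.
(V_in − V_low)/LSB = (3.447 − 0) / 0.002 = 1723.500.
Floor → code 1723.
In binary (0b-prefixed): 0b11010111011.

code 0b11010111011 (decimal 1723)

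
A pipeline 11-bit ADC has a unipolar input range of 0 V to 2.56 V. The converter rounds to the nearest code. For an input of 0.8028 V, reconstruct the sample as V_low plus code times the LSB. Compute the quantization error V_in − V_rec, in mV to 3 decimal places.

0.300 mV

Step size: 2.56 V ÷ 2^11 = 1.250 mV.
Scaled input = 642.2400 LSBs, so code = 642.
Code 642 maps back to 0 + 642×0.00125 V = 0.8025 V.
Difference: 0.0003 V → 0.300 mV.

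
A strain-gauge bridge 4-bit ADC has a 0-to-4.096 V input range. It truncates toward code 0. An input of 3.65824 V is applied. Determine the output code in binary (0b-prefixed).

code 0b1110 (decimal 14)

With 16 levels over 4.096 V, one step is 256.000 mV.
Input sits at 14.290 steps above V_low.
Floor → code 14.
In binary (0b-prefixed): 0b1110.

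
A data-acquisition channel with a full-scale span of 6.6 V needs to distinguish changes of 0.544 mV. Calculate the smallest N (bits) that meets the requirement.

14 bits

Number of steps required ≥ 6.6 V / 0.544 mV = 12132.35.
Need 2^N ≥ 12132.35; 2^13 = 8192, 2^14 = 16384.
Minimum N = 14.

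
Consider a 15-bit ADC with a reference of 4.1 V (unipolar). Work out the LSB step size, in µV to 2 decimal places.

125.12 µV

Full-scale span = 4.1 V.
LSB = 4.1 / 2^15 = 4.1 / 32768 = 0.000125122 V = 125.12 µV.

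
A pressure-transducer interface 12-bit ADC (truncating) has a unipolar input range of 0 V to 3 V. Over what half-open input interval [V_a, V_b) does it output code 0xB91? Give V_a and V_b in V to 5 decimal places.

[2.16870 V, 2.16943 V)

LSB = 3/2^12 = 0.732 mV.
Code 0xB91 = 2961 decimal.
V_a = V_low + 2961·LSB = 2.1687 V; V_b = V_low + 2962·LSB = 2.16943 V.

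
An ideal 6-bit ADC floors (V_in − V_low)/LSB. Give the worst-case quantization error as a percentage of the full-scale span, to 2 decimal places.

1.56 %

Truncating → worst-case error = 1 LSB = V_FS/2^6, so 100/64 = 1.5625 % of full scale.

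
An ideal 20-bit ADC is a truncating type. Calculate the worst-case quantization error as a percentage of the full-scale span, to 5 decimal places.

Truncating → worst-case error = 1 LSB = V_FS/2^20, so 100/1048576 = 9.53674e-05 % of full scale.

0.00010 %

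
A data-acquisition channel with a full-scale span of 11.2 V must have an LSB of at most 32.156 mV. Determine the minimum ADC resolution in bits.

9 bits

Number of steps required ≥ 11.2 V / 32.156 mV = 348.30.
Need 2^N ≥ 348.30; 2^8 = 256, 2^9 = 512.
Minimum N = 9.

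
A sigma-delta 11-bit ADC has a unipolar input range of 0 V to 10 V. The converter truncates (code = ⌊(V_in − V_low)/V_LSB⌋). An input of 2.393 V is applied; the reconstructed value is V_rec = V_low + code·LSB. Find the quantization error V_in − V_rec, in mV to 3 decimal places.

0.422 mV

LSB = 10/2^11 = 4.883 mV.
(2.393 − 0)/0.00488281 = 490.0864; ⌊·⌋ gives code 490.
Code 490 maps back to 0 + 490×0.00488281 V = 2.3925781 V.
Error = 2.393 − 2.3925781 = 0.000421875 V = 0.422 mV.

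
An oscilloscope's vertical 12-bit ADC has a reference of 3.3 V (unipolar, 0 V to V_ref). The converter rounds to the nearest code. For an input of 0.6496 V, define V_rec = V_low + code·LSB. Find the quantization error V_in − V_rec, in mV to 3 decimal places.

0.235 mV

Step size: 3.3 V ÷ 2^12 = 0.806 mV.
(V_in − V_low)/LSB = (0.6496 − 0)/0.000805664 = 806.2914 → code 806 (round).
Reconstructed: 0.64936523 V.
V_in − V_rec = 0.000234766 V = 0.235 mV.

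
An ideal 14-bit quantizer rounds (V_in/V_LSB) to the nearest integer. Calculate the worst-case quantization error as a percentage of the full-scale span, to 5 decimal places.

Rounding → worst-case error = ½ LSB = V_FS/2^15, so 100/32768 = 0.00305176 % of full scale.

0.00305 %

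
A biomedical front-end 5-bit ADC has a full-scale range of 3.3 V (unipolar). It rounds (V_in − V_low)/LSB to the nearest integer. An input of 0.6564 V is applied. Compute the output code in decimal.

With 32 levels over 3.3 V, one step is 103.125 mV.
(V_in − V_low)/LSB = (0.6564 − 0) / 0.103125 = 6.365.
So the output code is 6.

code 6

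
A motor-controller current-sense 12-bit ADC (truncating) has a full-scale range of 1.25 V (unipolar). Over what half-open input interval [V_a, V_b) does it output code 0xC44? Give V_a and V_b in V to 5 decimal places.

[0.95825 V, 0.95856 V)

LSB = 1.25/2^12 = 305.18 µV.
Code 0xC44 = 3140 decimal.
V_a = V_low + 3140·LSB = 0.958252 V; V_b = V_low + 3141·LSB = 0.958557 V.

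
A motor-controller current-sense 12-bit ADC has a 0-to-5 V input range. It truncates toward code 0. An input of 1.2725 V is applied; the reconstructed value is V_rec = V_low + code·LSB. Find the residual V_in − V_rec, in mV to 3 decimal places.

LSB = 5/2^12 = 1.221 mV.
(1.2725 − 0)/0.0012207 = 1042.4320; ⌊·⌋ gives code 1042.
V_rec = 0 + 1042·0.0012207 = 1.2719727 V.
Difference: 0.000527344 V → 0.527 mV.

0.527 mV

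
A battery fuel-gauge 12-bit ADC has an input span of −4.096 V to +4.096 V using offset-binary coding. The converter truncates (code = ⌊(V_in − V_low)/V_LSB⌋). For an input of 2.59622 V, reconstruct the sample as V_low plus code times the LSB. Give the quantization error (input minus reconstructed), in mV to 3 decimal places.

One LSB is 8.192 V / 4096 = 2.000 mV.
(V_in − V_low)/LSB = (2.59622 − (−4.096))/0.002 = 3346.1100 → code 3346 (floor).
Reconstructed: 2.596 V.
Difference: 0.00022 V → 0.220 mV.

0.220 mV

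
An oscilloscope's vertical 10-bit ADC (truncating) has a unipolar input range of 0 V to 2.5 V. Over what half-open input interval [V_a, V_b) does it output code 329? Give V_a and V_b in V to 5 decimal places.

[0.80322 V, 0.80566 V)

LSB = 2.5/2^10 = 2.441 mV.
V_a = V_low + 329·LSB = 0.803223 V; V_b = V_low + 330·LSB = 0.805664 V.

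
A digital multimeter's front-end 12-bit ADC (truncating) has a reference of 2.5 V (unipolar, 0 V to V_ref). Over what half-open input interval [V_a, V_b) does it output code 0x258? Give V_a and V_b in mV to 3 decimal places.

[366.211 mV, 366.821 mV)

LSB = 2.5/2^12 = 0.610 mV.
Code 0x258 = 600 decimal.
V_a = V_low + 600·LSB = 0.366211 V; V_b = V_low + 601·LSB = 0.366821 V.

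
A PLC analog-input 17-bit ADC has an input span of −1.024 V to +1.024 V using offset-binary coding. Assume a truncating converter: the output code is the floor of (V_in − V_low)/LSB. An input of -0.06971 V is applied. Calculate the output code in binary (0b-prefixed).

With 131072 levels over 2.048 V, one step is 15.62 µV.
(V_in − V_low)/LSB = (-0.06971 − (−1.024)) / 1.5625e-05 = 61074.560.
So the output code is 61074.
In binary (0b-prefixed): 0b1110111010010010.

code 0b1110111010010010 (decimal 61074)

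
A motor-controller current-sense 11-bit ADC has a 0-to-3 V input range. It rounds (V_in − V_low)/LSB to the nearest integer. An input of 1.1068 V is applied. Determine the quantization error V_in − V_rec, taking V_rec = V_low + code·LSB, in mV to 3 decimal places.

-0.622 mV

LSB = 3/2^11 = 1.465 mV.
Scaled input = 755.5755 LSBs, so code = 756.
Code 756 maps back to 0 + 756×0.00146484 V = 1.1074219 V.
Difference: -0.000621875 V → -0.622 mV.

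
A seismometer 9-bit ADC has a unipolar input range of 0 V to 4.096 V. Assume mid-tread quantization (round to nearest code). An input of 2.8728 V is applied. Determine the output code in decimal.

code 359

Full-scale span = 4.096 V; LSB = 4.096/2^9 = 8.000 mV.
(V_in − V_low)/LSB = (2.8728 − 0) / 0.008 = 359.100.
round(359.100) = 359.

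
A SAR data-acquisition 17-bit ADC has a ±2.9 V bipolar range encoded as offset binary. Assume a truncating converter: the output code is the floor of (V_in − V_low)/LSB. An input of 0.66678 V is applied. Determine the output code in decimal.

LSB = 5.8 V / 131072 = 44.25 µV.
(V_in − V_low)/LSB = (0.66678 − (−2.9)) / 4.42505e-05 = 80604.308.
So the output code is 80604.

code 80604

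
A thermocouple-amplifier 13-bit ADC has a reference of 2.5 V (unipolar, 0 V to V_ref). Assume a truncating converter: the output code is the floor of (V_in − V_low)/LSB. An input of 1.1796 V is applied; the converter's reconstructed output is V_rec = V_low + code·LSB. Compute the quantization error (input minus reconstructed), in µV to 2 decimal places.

One LSB is 2.5 V / 8192 = 305.18 µV.
Scaled input = 3865.3133 LSBs, so code = 3865.
Code 3865 maps back to 0 + 3865×0.000305176 V = 1.1795044 V.
V_in − V_rec = 9.56055e-05 V = 95.61 µV.

95.61 µV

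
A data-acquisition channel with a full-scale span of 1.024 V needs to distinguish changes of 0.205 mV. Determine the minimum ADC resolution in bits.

13 bits

Number of steps required ≥ 1.024 V / 0.205 mV = 4995.12.
Need 2^N ≥ 4995.12; 2^12 = 4096, 2^13 = 8192.
Minimum N = 13.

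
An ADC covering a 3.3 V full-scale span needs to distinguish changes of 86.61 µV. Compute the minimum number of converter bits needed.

16 bits

Number of steps required ≥ 3.3 V / 86.61 µV = 38101.84.
Need 2^N ≥ 38101.84; 2^15 = 32768, 2^16 = 65536.
Minimum N = 16.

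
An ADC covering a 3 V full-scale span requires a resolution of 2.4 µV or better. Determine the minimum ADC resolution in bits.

21 bits

Number of steps required ≥ 3 V / 2.4 µV = 1250000.00.
Need 2^N ≥ 1250000.00; 2^20 = 1048576, 2^21 = 2097152.
Minimum N = 21.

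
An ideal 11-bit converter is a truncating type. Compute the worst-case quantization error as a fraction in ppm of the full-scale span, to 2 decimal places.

488.28 ppm

Truncating → worst-case error = 1 LSB = V_FS/2^11, so 1e+06/2048 = 488.281 ppm of full scale.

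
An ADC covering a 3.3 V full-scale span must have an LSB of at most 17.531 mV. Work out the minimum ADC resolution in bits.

Number of steps required ≥ 3.3 V / 17.531 mV = 188.24.
Need 2^N ≥ 188.24; 2^7 = 128, 2^8 = 256.
Minimum N = 8.

8 bits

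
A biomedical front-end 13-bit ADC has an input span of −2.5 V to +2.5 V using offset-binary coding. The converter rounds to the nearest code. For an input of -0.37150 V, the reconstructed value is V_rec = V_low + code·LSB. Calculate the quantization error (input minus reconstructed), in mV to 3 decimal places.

Step size: 5 V ÷ 2^13 = 0.610 mV.
(-0.37150 − (−2.5))/0.000610352 = 3487.3344; round gives code 3487.
Code 3487 maps back to (−2.5) + 3487×0.000610352 V = -0.3717041 V.
V_in − V_rec = 0.000204102 V = 0.204 mV.

0.204 mV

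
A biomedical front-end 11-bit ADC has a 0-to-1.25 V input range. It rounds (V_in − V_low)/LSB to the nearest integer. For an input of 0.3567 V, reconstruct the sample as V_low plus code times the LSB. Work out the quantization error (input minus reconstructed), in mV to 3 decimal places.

Step size: 1.25 V ÷ 2^11 = 0.610 mV.
(V_in − V_low)/LSB = (0.3567 − 0)/0.000610352 = 584.4173 → code 584 (round).
V_rec = 0 + 584·0.000610352 = 0.35644531 V.
Difference: 0.000254687 V → 0.255 mV.

0.255 mV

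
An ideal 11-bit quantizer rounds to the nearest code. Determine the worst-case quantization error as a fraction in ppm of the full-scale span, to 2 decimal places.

244.14 ppm

Rounding → worst-case error = ½ LSB = V_FS/2^12, so 1e+06/4096 = 244.141 ppm of full scale.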